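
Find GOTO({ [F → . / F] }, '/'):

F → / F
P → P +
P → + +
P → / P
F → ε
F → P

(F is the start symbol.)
GOTO(I, '/') = CLOSURE({ [A → αX.β] : [A → α.Xβ] ∈ I, X = '/' })

Items with dot before '/', with the dot advanced:
  [F → . / F] → [F → / . F]
Closure of the advanced items:
  [F → / . F] has the dot before F: add [F → . / F], [F → .], [F → . P]
  [F → . P] has the dot before P: add [P → . P +], [P → . + +], [P → . / P]

GOTO = { [F → . / F], [F → . P], [F → .], [F → / . F], [P → . + +], [P → . / P], [P → . P +] }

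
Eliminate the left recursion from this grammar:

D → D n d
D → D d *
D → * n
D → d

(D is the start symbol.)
D → * n D'
D → d D'
D' → n d D'
D' → d * D'
D' → ε

D is directly left-recursive. The standard transformation for
  A → A α₁ | ... | A α_m | β₁ | ... | β_n
is
  A  → β₁ A' | ... | β_n A'
  A' → α₁ A' | ... | α_m A' | ε

D → * n becomes D → * n D'
D → d becomes D → d D'
D → D n d becomes D' → n d D'
D → D d * becomes D' → d * D'
Add D' → ε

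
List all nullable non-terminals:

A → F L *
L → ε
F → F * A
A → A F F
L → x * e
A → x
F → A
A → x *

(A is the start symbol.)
{ 'L' }

A non-terminal is nullable if it can derive ε (the empty string): either it has an ε-production, or it has a production whose right-hand side consists entirely of nullable non-terminals.

ε-productions: L → ε
So L is immediately nullable.
No further non-terminal can be added: every production for the remaining non-terminals contains a terminal or a non-nullable non-terminal.
Nullable = { 'L' }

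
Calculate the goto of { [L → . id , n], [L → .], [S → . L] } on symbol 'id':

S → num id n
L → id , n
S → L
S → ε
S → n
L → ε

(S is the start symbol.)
GOTO(I, 'id') = CLOSURE({ [A → αX.β] : [A → α.Xβ] ∈ I, X = 'id' })

Items with dot before 'id', with the dot advanced:
  [L → . id , n] → [L → id . , n]
Closure adds nothing (no advanced item has the dot before a non-terminal).

GOTO = { [L → id . , n] }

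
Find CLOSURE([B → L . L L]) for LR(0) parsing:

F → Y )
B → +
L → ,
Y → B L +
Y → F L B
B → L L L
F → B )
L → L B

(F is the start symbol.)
Start with: [B → L . L L]
  [B → L . L L] has the dot before L: add [L → . ,], [L → . L B]
No further items can be added.

CLOSURE = { [B → L . L L], [L → . ,], [L → . L B] }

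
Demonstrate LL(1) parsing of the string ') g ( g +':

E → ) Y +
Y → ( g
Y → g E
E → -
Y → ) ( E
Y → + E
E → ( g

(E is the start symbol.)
Stack is shown with the top on the left.

Stack    Input        Action
----------------------------
E $      ) g ( g + $  output E → ) Y +
) Y + $  ) g ( g + $  match ')'
Y + $    g ( g + $    output Y → g E
g E + $  g ( g + $    match 'g'
E + $    ( g + $      output E → ( g
( g + $  ( g + $      match '('
g + $    g + $        match 'g'
+ $      + $          match '+'
$        $            accept

The string is accepted.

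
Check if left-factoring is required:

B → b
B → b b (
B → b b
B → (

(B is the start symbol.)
Left-factoring is needed when two productions for the same non-terminal
share a common prefix on the right-hand side.

Productions for B:
  B → b
  B → b b (
  B → b b
  B → (

Found common prefix 'b' in productions for B

Answer: Yes, B has productions with common prefix 'b'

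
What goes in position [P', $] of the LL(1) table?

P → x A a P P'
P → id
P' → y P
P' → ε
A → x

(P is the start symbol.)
P' → ε

To find M[P', $], we find productions for P' where $ is in the predict set (PREDICT(N → α) = (FIRST(α) \ {ε}) ∪ (FOLLOW(N) if α ⇒* ε)).

Relevant sets:
  FOLLOW(P') = { $, 'y' }

P' → y P: PREDICT = { 'y' }
P' → ε: PREDICT = { $, 'y' }
  $ is in predict set, so this production goes in M[P', $]

M[P', $] = P' → ε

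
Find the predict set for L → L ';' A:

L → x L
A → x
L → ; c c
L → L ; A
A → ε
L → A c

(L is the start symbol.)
{ ';', 'c', 'x' }

PREDICT(L → L ';' A) = (FIRST(RHS) \ {ε}) ∪ (FOLLOW(L) if ε ∈ FIRST(RHS), i.e. RHS ⇒* ε)
FIRST(L) = { ';', 'c', 'x' }
FIRST(L ';' A) = { ';', 'c', 'x' }
ε ∉ FIRST(L ';' A), so FOLLOW(L) is not added.
PREDICT(L → L ';' A) = { ';', 'c', 'x' }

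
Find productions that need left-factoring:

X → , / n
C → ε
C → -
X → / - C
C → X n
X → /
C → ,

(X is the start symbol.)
Yes, X has productions with common prefix '/'

Left-factoring is needed when two productions for the same non-terminal
share a common prefix on the right-hand side.

Productions for X:
  X → , / n
  X → / - C
  X → /
Productions for C:
  C → ε
  C → -
  C → X n
  C → ,

Found common prefix '/' in productions for X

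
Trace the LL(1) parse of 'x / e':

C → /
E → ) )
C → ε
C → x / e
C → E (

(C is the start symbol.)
LL(1) parsing maintains a stack (initially the start symbol over $) and the input. At each step: if the stack top is a terminal, match it against the current input token; if it is a non-terminal N, replace it with the RHS of M[N, lookahead] (the unique production whose predict set contains the lookahead).

Stack is shown with the top on the left.

Stack    Input    Action
------------------------
C $      x / e $  output C → x / e
x / e $  x / e $  match 'x'
/ e $    / e $    match '/'
e $      e $      match 'e'
$        $        accept

The string is accepted.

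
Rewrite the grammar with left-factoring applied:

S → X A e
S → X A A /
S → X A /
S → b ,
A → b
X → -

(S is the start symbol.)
S → X A S'
S' → e
S' → A /
S' → /
S → b ,
A → b
X → -

Left-factoring transforms A → αβ₁ | αβ₂ into A → αA' and A' → β₁ | β₂
(α is the longest common prefix among the alternatives). Repeat until
no nonterminal has two alternatives with a common prefix.

Round 1: S has alternatives sharing prefix 'X A'. Introduce S': S → X A S'
  Add: S' → e
  Add: S' → A /
  Add: S' → /

No remaining common prefixes — done.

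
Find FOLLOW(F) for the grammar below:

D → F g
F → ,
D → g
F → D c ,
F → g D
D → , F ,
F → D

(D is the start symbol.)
{ ',', 'g' }

To compute FOLLOW(F), find every occurrence of F on a right-hand side N → α F β: add FIRST(β) \ {ε}, and if β is empty or nullable also add FOLLOW(N). Iterate to a fixed point.

In D → F g: F is followed by g, add FIRST(g) \ {ε} = { 'g' }
In D → , F ,: F is followed by ',', add FIRST(',') \ {ε} = { ',' }

Taking the union: FOLLOW(F) = { ',', 'g' }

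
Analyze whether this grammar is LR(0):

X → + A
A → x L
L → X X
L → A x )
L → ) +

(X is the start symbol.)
Augment with X' → X and build the canonical LR(0) collection (I0 = CLOSURE({[X' → . X]}), then GOTO on every symbol after a dot until no new states appear). It has 13 states:
  I0: { [X → . + A], [X' → . X] }  — shift
  I1: { [A → . x L], [X → + . A] }  — shift
  I2: { [X' → X .] }  — accept
  I3: { [X → + A .] }  — reduce
  I4: { [A → . x L], [A → x . L], [L → . ) +], [L → . A x )], [L → . X X], [X → . + A] }  — shift
  I5: { [L → ) . +] }  — shift
  I6: { [L → A . x )] }  — shift
  I7: { [A → x L .] }  — reduce
  I8: { [L → X . X], [X → . + A] }  — shift
  I9: { [L → X X .] }  — reduce
  I10: { [L → A x . )] }  — shift
  I11: { [L → A x ) .] }  — reduce
  I12: { [L → ) + .] }  — reduce

Every state is either a pure shift/goto state or contains exactly one complete item and nothing to shift — no conflicts. The grammar is LR(0).

Answer: Yes, the grammar is LR(0)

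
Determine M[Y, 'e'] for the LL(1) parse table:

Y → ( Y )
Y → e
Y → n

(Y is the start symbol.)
To find M[Y, 'e'], we find productions for Y where 'e' is in the predict set (PREDICT(N → α) = (FIRST(α) \ {ε}) ∪ (FOLLOW(N) if α ⇒* ε)).

Y → ( Y ): PREDICT = { '(' }
Y → e: PREDICT = { 'e' }
  'e' is in predict set, so this production goes in M[Y, 'e']
Y → n: PREDICT = { 'n' }

M[Y, 'e'] = Y → e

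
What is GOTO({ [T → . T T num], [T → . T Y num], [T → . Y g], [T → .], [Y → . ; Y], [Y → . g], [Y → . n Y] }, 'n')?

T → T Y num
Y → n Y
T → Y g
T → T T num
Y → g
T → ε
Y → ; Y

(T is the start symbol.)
{ [Y → . ; Y], [Y → . g], [Y → . n Y], [Y → n . Y] }

GOTO(I, 'n') = CLOSURE({ [A → αX.β] : [A → α.Xβ] ∈ I, X = 'n' })

Items with dot before 'n', with the dot advanced:
  [Y → . n Y] → [Y → n . Y]
Closure of the advanced items:
  [Y → n . Y] has the dot before Y: add [Y → . n Y], [Y → . g], [Y → . ; Y]

GOTO = { [Y → . ; Y], [Y → . g], [Y → . n Y], [Y → n . Y] }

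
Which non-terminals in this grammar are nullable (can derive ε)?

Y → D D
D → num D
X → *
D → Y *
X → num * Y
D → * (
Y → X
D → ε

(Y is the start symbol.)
A non-terminal is nullable if it can derive ε (the empty string): either it has an ε-production, or it has a production whose right-hand side consists entirely of nullable non-terminals.

ε-productions: D → ε
So D is immediately nullable.
Y → D D: every symbol on the right is nullable, so Y is nullable too.
No further non-terminal can be added: every production for the remaining non-terminals contains a terminal or a non-nullable non-terminal.
Nullable = { 'D', 'Y' }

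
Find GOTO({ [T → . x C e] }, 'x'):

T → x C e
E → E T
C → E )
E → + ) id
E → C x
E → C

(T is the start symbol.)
{ [C → . E )], [E → . + ) id], [E → . C x], [E → . C], [E → . E T], [T → x . C e] }

GOTO(I, 'x') = CLOSURE({ [A → αX.β] : [A → α.Xβ] ∈ I, X = 'x' })

Items with dot before 'x', with the dot advanced:
  [T → . x C e] → [T → x . C e]
Closure of the advanced items:
  [T → x . C e] has the dot before C: add [C → . E )]
  [C → . E )] has the dot before E: add [E → . E T], [E → . + ) id], [E → . C x], [E → . C]

GOTO = { [C → . E )], [E → . + ) id], [E → . C x], [E → . C], [E → . E T], [T → x . C e] }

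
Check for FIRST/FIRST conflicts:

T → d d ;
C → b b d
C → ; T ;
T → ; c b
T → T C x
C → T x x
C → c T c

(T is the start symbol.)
Yes. T → d d ';' / T → T C x on { 'd' }; T → ';' c b / T → T C x on { ';' }; C → ';' T ';' / C → T x x on { ';' }

A FIRST/FIRST conflict occurs when two productions N → α and N → β for the same non-terminal have FIRST(α) ∩ FIRST(β) ≠ ∅ (with ε ∈ FIRST of a nullable right-hand side, so two nullable alternatives also conflict).

FIRST sets of the non-terminals at (or reachable through a nullable prefix from) the front of some alternative:
  FIRST(T) = { ';', 'd' }

Productions for T:
  T → d d ;: FIRST = { 'd' }
  T → ; c b: FIRST = { ';' }
  T → T C x: FIRST = { ';', 'd' }
Productions for C:
  C → b b d: FIRST = { 'b' }
  C → ; T ;: FIRST = { ';' }
  C → T x x: FIRST = { ';', 'd' }
  C → c T c: FIRST = { 'c' }

Conflict for T: T → d d ; and T → T C x
  Overlap: { 'd' }
Conflict for T: T → ; c b and T → T C x
  Overlap: { ';' }
Conflict for C: C → ; T ; and C → T x x
  Overlap: { ';' }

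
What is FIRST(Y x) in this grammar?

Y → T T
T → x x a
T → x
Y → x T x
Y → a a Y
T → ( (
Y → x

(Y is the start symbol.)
FIRST sets of the non-terminals involved (from the grammar, by fixed-point iteration):
  FIRST(Y) = { '(', 'a', 'x' }

To compute FIRST(Y x), process the symbols left to right:
Symbol Y is a non-terminal. Add FIRST(Y) \ {ε} = { '(', 'a', 'x' }
Y is not nullable (ε ∉ FIRST(Y)), so stop here.
FIRST(Y x) = { '(', 'a', 'x' }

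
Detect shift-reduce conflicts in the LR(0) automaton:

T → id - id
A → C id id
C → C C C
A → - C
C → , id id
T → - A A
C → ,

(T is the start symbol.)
Yes — I6: [C → , .] vs [C → , . id id]; I13: [C → C C C .] vs [C → . ,]; I15: [A → - C .] vs [C → . ,]

Augment with T' → T and build the canonical LR(0) collection (I0 = CLOSURE({[T' → . T]}), then GOTO on every symbol after a dot until no new states appear). It has 18 states:
  I0: { [T → . - A A], [T → . id - id], [T' → . T] }  — shift
  I1: { [A → . - C], [A → . C id id], [C → . , id id], [C → . ,], [C → . C C C], [T → - . A A] }  — shift
  I2: { [T' → T .] }  — accept
  I3: { [T → id . - id] }  — shift
  I4: { [T → id - . id] }  — shift
  I5: { [T → id - id .] }  — reduce
  I6: { [C → , . id id], [C → , .] }  — shift, reduce
  I7: { [A → - . C], [C → . , id id], [C → . ,], [C → . C C C] }  — shift
  I8: { [A → . - C], [A → . C id id], [C → . , id id], [C → . ,], [C → . C C C], [T → - A . A] }  — shift
  I9: { [A → C . id id], [C → . , id id], [C → . ,], [C → . C C C], [C → C . C C] }  — shift
  I10: { [C → . , id id], [C → . ,], [C → . C C C], [C → C . C C], [C → C C . C] }  — shift
  I11: { [A → C id . id] }  — shift
  I12: { [A → C id id .] }  — reduce
  I13: { [C → . , id id], [C → . ,], [C → . C C C], [C → C . C C], [C → C C . C], [C → C C C .] }  — shift, reduce
  I14: { [T → - A A .] }  — reduce
  I15: { [A → - C .], [C → . , id id], [C → . ,], [C → . C C C], [C → C . C C] }  — shift, reduce
  I16: { [C → , id . id] }  — shift
  I17: { [C → , id id .] }  — reduce

I6 contains reduce item [C → , .] and shift item [C → , . id id] — shift-reduce conflict.
I13 contains reduce item [C → C C C .] and shift items [C → . ,], [C → . , id id] — shift-reduce conflict.
I15 contains reduce item [A → - C .] and shift items [C → . ,], [C → . , id id] — shift-reduce conflict.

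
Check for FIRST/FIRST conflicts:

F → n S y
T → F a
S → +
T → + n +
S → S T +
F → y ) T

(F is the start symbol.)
A FIRST/FIRST conflict occurs when two productions N → α and N → β for the same non-terminal have FIRST(α) ∩ FIRST(β) ≠ ∅ (with ε ∈ FIRST of a nullable right-hand side, so two nullable alternatives also conflict).

FIRST sets of the non-terminals at (or reachable through a nullable prefix from) the front of some alternative:
  FIRST(F) = { 'n', 'y' }
  FIRST(S) = { '+' }

Productions for F:
  F → n S y: FIRST = { 'n' }
  F → y ) T: FIRST = { 'y' }
Productions for T:
  T → F a: FIRST = { 'n', 'y' }
  T → + n +: FIRST = { '+' }
Productions for S:
  S → +: FIRST = { '+' }
  S → S T +: FIRST = { '+' }

Conflict for S: S → + and S → S T +
  Overlap: { '+' }

Answer: Yes. S → '+' / S → S T '+' on { '+' }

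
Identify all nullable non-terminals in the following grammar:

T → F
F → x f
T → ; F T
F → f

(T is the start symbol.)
None

A non-terminal is nullable if it can derive ε (the empty string): either it has an ε-production, or it has a production whose right-hand side consists entirely of nullable non-terminals.

There are no ε-productions, so no non-terminal can derive ε.
No non-terminals are nullable.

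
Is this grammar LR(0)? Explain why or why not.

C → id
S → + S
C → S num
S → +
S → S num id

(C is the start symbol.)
Augment with C' → C and build the canonical LR(0) collection (I0 = CLOSURE({[C' → . C]}), then GOTO on every symbol after a dot until no new states appear). It has 9 states:
  I0: { [C → . S num], [C → . id], [C' → . C], [S → . + S], [S → . +], [S → . S num id] }  — shift
  I1: { [S → + . S], [S → + .], [S → . + S], [S → . +], [S → . S num id] }  — shift, reduce
  I2: { [C' → C .] }  — accept
  I3: { [C → S . num], [S → S . num id] }  — shift
  I4: { [C → id .] }  — reduce
  I5: { [C → S num .], [S → S num . id] }  — shift, reduce
  I6: { [S → S num id .] }  — reduce
  I7: { [S → + S .], [S → S . num id] }  — shift, reduce
  I8: { [S → S num . id] }  — shift

Conflict in state I1:
  Shift-reduce conflict between [S → + .] and [S → . +]
So the grammar is NOT LR(0).

Answer: No. Shift-reduce conflict between [S → + .] and [S → . +]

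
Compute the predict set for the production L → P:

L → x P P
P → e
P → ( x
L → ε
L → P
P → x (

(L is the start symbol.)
{ '(', 'e', 'x' }

PREDICT(L → P) = (FIRST(RHS) \ {ε}) ∪ (FOLLOW(L) if ε ∈ FIRST(RHS), i.e. RHS ⇒* ε)
FIRST(P) = { '(', 'e', 'x' }
FIRST(P) = { '(', 'e', 'x' }
ε ∉ FIRST(P), so FOLLOW(L) is not added.
PREDICT(L → P) = { '(', 'e', 'x' }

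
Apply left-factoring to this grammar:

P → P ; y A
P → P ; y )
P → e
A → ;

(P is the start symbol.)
P → P ; y P'
P' → A
P' → )
P → e
A → ;

Left-factoring transforms A → αβ₁ | αβ₂ into A → αA' and A' → β₁ | β₂
(α is the longest common prefix among the alternatives). Repeat until
no nonterminal has two alternatives with a common prefix.

Round 1: P has alternatives sharing prefix 'P ; y'. Introduce P': P → P ; y P'
  Add: P' → A
  Add: P' → )

No remaining common prefixes — done.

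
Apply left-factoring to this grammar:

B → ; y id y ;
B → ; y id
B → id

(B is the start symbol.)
B → ; y id B'
B' → y ;
B' → ε
B → id

Left-factoring transforms A → αβ₁ | αβ₂ into A → αA' and A' → β₁ | β₂
(α is the longest common prefix among the alternatives). Repeat until
no nonterminal has two alternatives with a common prefix.

Round 1: B has alternatives sharing prefix '; y id'. Introduce B': B → ; y id B'
  Add: B' → y ;
  Add: B' → ε

No remaining common prefixes — done.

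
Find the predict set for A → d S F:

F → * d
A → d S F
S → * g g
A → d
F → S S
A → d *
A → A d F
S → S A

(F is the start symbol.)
PREDICT(A → d S F) = (FIRST(RHS) \ {ε}) ∪ (FOLLOW(A) if ε ∈ FIRST(RHS), i.e. RHS ⇒* ε)
FIRST(d S F) = { 'd' }
ε ∉ FIRST(d S F), so FOLLOW(A) is not added.
PREDICT(A → d S F) = { 'd' }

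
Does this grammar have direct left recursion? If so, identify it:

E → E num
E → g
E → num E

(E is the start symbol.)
E → E num: LEFT RECURSIVE (starts with E)
E → g: starts with g
E → num E: starts with num

The grammar has direct left recursion on: E.

Answer: Yes, E is left-recursive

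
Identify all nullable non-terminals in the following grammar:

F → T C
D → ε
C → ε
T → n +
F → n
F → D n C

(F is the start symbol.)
{ 'C', 'D' }

A non-terminal is nullable if it can derive ε (the empty string): either it has an ε-production, or it has a production whose right-hand side consists entirely of nullable non-terminals.

ε-productions: D → ε, C → ε
So D, C are immediately nullable.
No further non-terminal can be added: every production for the remaining non-terminals contains a terminal or a non-nullable non-terminal.
Nullable = { 'C', 'D' }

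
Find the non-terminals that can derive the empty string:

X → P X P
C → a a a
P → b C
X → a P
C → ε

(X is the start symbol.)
A non-terminal is nullable if it can derive ε (the empty string): either it has an ε-production, or it has a production whose right-hand side consists entirely of nullable non-terminals.

ε-productions: C → ε
So C is immediately nullable.
No further non-terminal can be added: every production for the remaining non-terminals contains a terminal or a non-nullable non-terminal.
Nullable = { 'C' }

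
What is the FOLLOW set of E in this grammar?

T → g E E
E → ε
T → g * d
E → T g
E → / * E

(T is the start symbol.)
{ $, '/', 'g' }

To compute FOLLOW(E), find every occurrence of E on a right-hand side N → α E β: add FIRST(β) \ {ε}, and if β is empty or nullable also add FOLLOW(N). Iterate to a fixed point.

In T → g E E: E is followed by E, add FIRST(E) \ {ε} = { '/', 'g' }
  E is nullable, so also add FOLLOW(T)
In T → g E E: E is at the end, add FOLLOW(T)
In E → / * E: E is at the end; this adds FOLLOW(E) to itself — nothing new

The FOLLOW sets referred to above (computed the same way, to a fixed point):
  FOLLOW(T) = { $, 'g' }

Taking the union: FOLLOW(E) = { $, '/', 'g' }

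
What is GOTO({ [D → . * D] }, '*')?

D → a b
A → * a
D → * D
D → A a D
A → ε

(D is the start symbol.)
{ [A → . * a], [A → .], [D → * . D], [D → . * D], [D → . A a D], [D → . a b] }

GOTO(I, '*') = CLOSURE({ [A → αX.β] : [A → α.Xβ] ∈ I, X = '*' })

Items with dot before '*', with the dot advanced:
  [D → . * D] → [D → * . D]
Closure of the advanced items:
  [D → * . D] has the dot before D: add [D → . a b], [D → . * D], [D → . A a D]
  [D → . A a D] has the dot before A: add [A → . * a], [A → .]

GOTO = { [A → . * a], [A → .], [D → * . D], [D → . * D], [D → . A a D], [D → . a b] }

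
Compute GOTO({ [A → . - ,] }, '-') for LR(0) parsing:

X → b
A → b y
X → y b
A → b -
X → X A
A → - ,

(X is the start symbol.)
GOTO(I, '-') = CLOSURE({ [A → αX.β] : [A → α.Xβ] ∈ I, X = '-' })

Items with dot before '-', with the dot advanced:
  [A → . - ,] → [A → - . ,]
Closure adds nothing (no advanced item has the dot before a non-terminal).

GOTO = { [A → - . ,] }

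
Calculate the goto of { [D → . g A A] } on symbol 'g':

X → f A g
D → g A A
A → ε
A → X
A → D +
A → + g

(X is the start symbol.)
{ [A → . + g], [A → . D +], [A → . X], [A → .], [D → . g A A], [D → g . A A], [X → . f A g] }

GOTO(I, 'g') = CLOSURE({ [A → αX.β] : [A → α.Xβ] ∈ I, X = 'g' })

Items with dot before 'g', with the dot advanced:
  [D → . g A A] → [D → g . A A]
Closure of the advanced items:
  [D → g . A A] has the dot before A: add [A → .], [A → . X], [A → . D +], [A → . + g]
  [A → . X] has the dot before X: add [X → . f A g]
  [A → . D +] has the dot before D: add [D → . g A A]

GOTO = { [A → . + g], [A → . D +], [A → . X], [A → .], [D → . g A A], [D → g . A A], [X → . f A g] }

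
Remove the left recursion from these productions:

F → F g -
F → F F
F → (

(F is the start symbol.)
F → ( F'
F' → g - F'
F' → F F'
F' → ε

F is directly left-recursive. The standard transformation for
  A → A α₁ | ... | A α_m | β₁ | ... | β_n
is
  A  → β₁ A' | ... | β_n A'
  A' → α₁ A' | ... | α_m A' | ε

F → ( becomes F → ( F'
F → F g - becomes F' → g - F'
F → F F becomes F' → F F'
Add F' → ε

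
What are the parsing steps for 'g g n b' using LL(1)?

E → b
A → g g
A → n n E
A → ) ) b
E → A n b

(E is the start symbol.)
Stack is shown with the top on the left.

Stack      Input      Action
----------------------------
E $        g g n b $  output E → A n b
A n b $    g g n b $  output A → g g
g g n b $  g g n b $  match 'g'
g n b $    g n b $    match 'g'
n b $      n b $      match 'n'
b $        b $        match 'b'
$          $          accept

The string is accepted.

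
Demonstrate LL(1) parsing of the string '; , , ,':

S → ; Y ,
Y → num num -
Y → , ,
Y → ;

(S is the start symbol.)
LL(1) parsing maintains a stack (initially the start symbol over $) and the input. At each step: if the stack top is a terminal, match it against the current input token; if it is a non-terminal N, replace it with the RHS of M[N, lookahead] (the unique production whose predict set contains the lookahead).

Stack is shown with the top on the left.

Stack    Input      Action
--------------------------
S $      ; , , , $  output S → ; Y ,
; Y , $  ; , , , $  match ';'
Y , $    , , , $    output Y → , ,
, , , $  , , , $    match ','
, , $    , , $      match ','
, $      , $        match ','
$        $          accept

The string is accepted.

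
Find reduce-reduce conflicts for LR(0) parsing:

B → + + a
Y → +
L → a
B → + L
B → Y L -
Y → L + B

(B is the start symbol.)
Augment with B' → B and build the canonical LR(0) collection (I0 = CLOSURE({[B' → . B]}), then GOTO on every symbol after a dot until no new states appear). It has 13 states:
  I0: { [B → . + + a], [B → . + L], [B → . Y L -], [B' → . B], [L → . a], [Y → . +], [Y → . L + B] }  — shift
  I1: { [B → + . + a], [B → + . L], [L → . a], [Y → + .] }  — shift, reduce
  I2: { [B' → B .] }  — accept
  I3: { [Y → L . + B] }  — shift
  I4: { [B → Y . L -], [L → . a] }  — shift
  I5: { [L → a .] }  — reduce
  I6: { [B → Y L . -] }  — shift
  I7: { [B → Y L - .] }  — reduce
  I8: { [B → . + + a], [B → . + L], [B → . Y L -], [L → . a], [Y → . +], [Y → . L + B], [Y → L + . B] }  — shift
  I9: { [Y → L + B .] }  — reduce
  I10: { [B → + + . a] }  — shift
  I11: { [B → + L .] }  — reduce
  I12: { [B → + + a .] }  — reduce

No state contains more than one complete item.

Answer: No reduce-reduce conflicts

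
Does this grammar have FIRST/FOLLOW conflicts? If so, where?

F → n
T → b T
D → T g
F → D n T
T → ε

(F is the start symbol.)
A FIRST/FOLLOW conflict occurs when a non-terminal N has a nullable alternative N → β (β ⇒* ε) and another alternative N → α with FIRST(α) ∩ FOLLOW(N) ≠ ∅: on such a lookahead the parser cannot decide between expanding α and letting N vanish via β.

Nullable non-terminals: T.

T: nullable alternative(s) T → ε; FOLLOW(T) = { $, 'g' }
  T → b T: FIRST \ {ε} = { 'b' } — disjoint from FOLLOW(T)
  T → ε: FIRST \ {ε} = { } — this is the only nullable alternative, skip

D, F have no nullable alternative, so no FIRST/FOLLOW check is needed there.

No FIRST/FOLLOW conflicts found.

Answer: No FIRST/FOLLOW conflicts.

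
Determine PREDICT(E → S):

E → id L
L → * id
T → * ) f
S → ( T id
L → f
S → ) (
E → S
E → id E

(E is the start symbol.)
PREDICT(E → S) = (FIRST(RHS) \ {ε}) ∪ (FOLLOW(E) if ε ∈ FIRST(RHS), i.e. RHS ⇒* ε)
FIRST(S) = { '(', ')' }
FIRST(S) = { '(', ')' }
ε ∉ FIRST(S), so FOLLOW(E) is not added.
PREDICT(E → S) = { '(', ')' }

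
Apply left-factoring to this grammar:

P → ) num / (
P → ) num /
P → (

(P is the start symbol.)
P → ) num / P'
P' → (
P' → ε
P → (

Left-factoring transforms A → αβ₁ | αβ₂ into A → αA' and A' → β₁ | β₂
(α is the longest common prefix among the alternatives). Repeat until
no nonterminal has two alternatives with a common prefix.

Round 1: P has alternatives sharing prefix ') num /'. Introduce P': P → ) num / P'
  Add: P' → (
  Add: P' → ε

No remaining common prefixes — done.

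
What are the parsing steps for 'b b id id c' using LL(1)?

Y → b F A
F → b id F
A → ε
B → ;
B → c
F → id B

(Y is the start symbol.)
LL(1) parsing maintains a stack (initially the start symbol over $) and the input. At each step: if the stack top is a terminal, match it against the current input token; if it is a non-terminal N, replace it with the RHS of M[N, lookahead] (the unique production whose predict set contains the lookahead).

Stack is shown with the top on the left.

Stack       Input          Action
---------------------------------
Y $         b b id id c $  output Y → b F A
b F A $     b b id id c $  match 'b'
F A $       b id id c $    output F → b id F
b id F A $  b id id c $    match 'b'
id F A $    id id c $      match 'id'
F A $       id c $         output F → id B
id B A $    id c $         match 'id'
B A $       c $            output B → c
c A $       c $            match 'c'
A $         $              output A → ε
$           $              accept

The string is accepted.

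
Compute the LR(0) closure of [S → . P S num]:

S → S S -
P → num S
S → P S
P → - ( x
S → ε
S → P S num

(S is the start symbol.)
Start with: [S → . P S num]
  [S → . P S num] has the dot before P: add [P → . num S], [P → . - ( x]
No further items can be added.

CLOSURE = { [P → . - ( x], [P → . num S], [S → . P S num] }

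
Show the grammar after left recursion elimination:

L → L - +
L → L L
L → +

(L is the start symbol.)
L → + L'
L' → - + L'
L' → L L'
L' → ε

L is directly left-recursive. The standard transformation for
  A → A α₁ | ... | A α_m | β₁ | ... | β_n
is
  A  → β₁ A' | ... | β_n A'
  A' → α₁ A' | ... | α_m A' | ε

L → + becomes L → + L'
L → L - + becomes L' → - + L'
L → L L becomes L' → L L'
Add L' → ε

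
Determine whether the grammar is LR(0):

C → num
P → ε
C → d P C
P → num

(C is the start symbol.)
A grammar is LR(0) if no state in the canonical LR(0) collection has:
  - both a shift item (dot before a terminal) and a complete item (shift-reduce conflict), or
  - two or more complete items (reduce-reduce conflict; the accept item [C' → C .] counts as a complete item here).

Augment with C' → C and build the canonical LR(0) collection (I0 = CLOSURE({[C' → . C]}), then GOTO on every symbol after a dot until no new states appear). It has 7 states:
  I0: { [C → . d P C], [C → . num], [C' → . C] }  — shift
  I1: { [C' → C .] }  — accept
  I2: { [C → d . P C], [P → . num], [P → .] }  — shift, reduce
  I3: { [C → num .] }  — reduce
  I4: { [C → . d P C], [C → . num], [C → d P . C] }  — shift
  I5: { [P → num .] }  — reduce
  I6: { [C → d P C .] }  — reduce

Conflict in state I2:
  Shift-reduce conflict between [P → .] and [P → . num]
So the grammar is NOT LR(0).

Answer: No. Shift-reduce conflict between [P → .] and [P → . num]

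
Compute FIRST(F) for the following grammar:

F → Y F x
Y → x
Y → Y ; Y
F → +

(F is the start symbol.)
To compute FIRST(F), examine every production with F on the left-hand side, reading each right-hand side left to right until a non-nullable symbol is reached.

FIRST sets of the other non-terminals involved (by the same procedure, iterated to a fixed point):
  FIRST(Y) = { 'x' }

From F → Y F x:
  - Y is a non-terminal: add FIRST(Y) \ {ε} = { 'x' }
    Y is not nullable, so stop
From F → +:
  - '+' is a terminal: add '+' and stop

Collecting: FIRST(F) = { '+', 'x' }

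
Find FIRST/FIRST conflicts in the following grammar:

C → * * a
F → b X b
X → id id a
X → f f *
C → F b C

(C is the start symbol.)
A FIRST/FIRST conflict occurs when two productions N → α and N → β for the same non-terminal have FIRST(α) ∩ FIRST(β) ≠ ∅ (with ε ∈ FIRST of a nullable right-hand side, so two nullable alternatives also conflict).

FIRST sets of the non-terminals at (or reachable through a nullable prefix from) the front of some alternative:
  FIRST(F) = { 'b' }

Productions for C:
  C → * * a: FIRST = { '*' }
  C → F b C: FIRST = { 'b' }
Productions for X:
  X → id id a: FIRST = { 'id' }
  X → f f *: FIRST = { 'f' }
F has only one production, so no FIRST/FIRST conflict is possible there.

All alternatives of each non-terminal have pairwise disjoint FIRST sets.

Answer: No FIRST/FIRST conflicts.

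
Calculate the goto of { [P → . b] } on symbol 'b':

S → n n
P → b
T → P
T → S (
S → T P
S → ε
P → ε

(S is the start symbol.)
GOTO(I, 'b') = CLOSURE({ [A → αX.β] : [A → α.Xβ] ∈ I, X = 'b' })

Items with dot before 'b', with the dot advanced:
  [P → . b] → [P → b .]
Closure adds nothing (no advanced item has the dot before a non-terminal).

GOTO = { [P → b .] }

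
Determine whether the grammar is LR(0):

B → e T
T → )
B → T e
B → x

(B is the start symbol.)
Yes, the grammar is LR(0)

A grammar is LR(0) if no state in the canonical LR(0) collection has:
  - both a shift item (dot before a terminal) and a complete item (shift-reduce conflict), or
  - two or more complete items (reduce-reduce conflict; the accept item [B' → B .] counts as a complete item here).

Augment with B' → B and build the canonical LR(0) collection (I0 = CLOSURE({[B' → . B]}), then GOTO on every symbol after a dot until no new states appear). It has 8 states:
  I0: { [B → . T e], [B → . e T], [B → . x], [B' → . B], [T → . )] }  — shift
  I1: { [T → ) .] }  — reduce
  I2: { [B' → B .] }  — accept
  I3: { [B → T . e] }  — shift
  I4: { [B → e . T], [T → . )] }  — shift
  I5: { [B → x .] }  — reduce
  I6: { [B → e T .] }  — reduce
  I7: { [B → T e .] }  — reduce

Every state is either a pure shift/goto state or contains exactly one complete item and nothing to shift — no conflicts. The grammar is LR(0).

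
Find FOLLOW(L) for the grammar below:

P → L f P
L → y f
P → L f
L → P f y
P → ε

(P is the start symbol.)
{ 'f' }

To compute FOLLOW(L), find every occurrence of L on a right-hand side N → α L β: add FIRST(β) \ {ε}, and if β is empty or nullable also add FOLLOW(N). Iterate to a fixed point.

In P → L f P: L is followed by f P, add FIRST(f P) \ {ε} = { 'f' }
In P → L f: L is followed by f, add FIRST(f) \ {ε} = { 'f' }

Taking the union: FOLLOW(L) = { 'f' }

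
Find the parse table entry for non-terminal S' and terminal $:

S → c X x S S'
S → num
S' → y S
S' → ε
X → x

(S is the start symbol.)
To find M[S', $], we find productions for S' where $ is in the predict set (PREDICT(N → α) = (FIRST(α) \ {ε}) ∪ (FOLLOW(N) if α ⇒* ε)).

Relevant sets:
  FOLLOW(S') = { $, 'y' }

S' → y S: PREDICT = { 'y' }
S' → ε: PREDICT = { $, 'y' }
  $ is in predict set, so this production goes in M[S', $]

M[S', $] = S' → ε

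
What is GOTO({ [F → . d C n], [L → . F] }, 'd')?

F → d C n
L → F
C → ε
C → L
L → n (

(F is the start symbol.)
{ [C → . L], [C → .], [F → . d C n], [F → d . C n], [L → . F], [L → . n (] }

GOTO(I, 'd') = CLOSURE({ [A → αX.β] : [A → α.Xβ] ∈ I, X = 'd' })

Items with dot before 'd', with the dot advanced:
  [F → . d C n] → [F → d . C n]
Closure of the advanced items:
  [F → d . C n] has the dot before C: add [C → .], [C → . L]
  [C → . L] has the dot before L: add [L → . F], [L → . n (]
  [L → . F] has the dot before F: add [F → . d C n]

GOTO = { [C → . L], [C → .], [F → . d C n], [F → d . C n], [L → . F], [L → . n (] }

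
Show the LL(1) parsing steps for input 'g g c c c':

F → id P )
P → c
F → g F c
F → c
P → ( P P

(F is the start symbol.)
Stack is shown with the top on the left.

Stack      Input        Action
------------------------------
F $        g g c c c $  output F → g F c
g F c $    g g c c c $  match 'g'
F c $      g c c c $    output F → g F c
g F c c $  g c c c $    match 'g'
F c c $    c c c $      output F → c
c c c $    c c c $      match 'c'
c c $      c c $        match 'c'
c $        c $          match 'c'
$          $            accept

The string is accepted.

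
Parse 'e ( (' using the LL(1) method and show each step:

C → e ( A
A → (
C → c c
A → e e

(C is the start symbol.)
Stack is shown with the top on the left.

Stack    Input    Action
------------------------
C $      e ( ( $  output C → e ( A
e ( A $  e ( ( $  match 'e'
( A $    ( ( $    match '('
A $      ( $      output A → (
( $      ( $      match '('
$        $        accept

The string is accepted.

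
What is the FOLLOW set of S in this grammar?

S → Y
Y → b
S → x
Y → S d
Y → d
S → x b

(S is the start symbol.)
S is the start symbol, so $ ∈ FOLLOW(S).
In Y → S d: S is followed by d, add FIRST(d) \ {ε} = { 'd' }

Taking the union: FOLLOW(S) = { $, 'd' }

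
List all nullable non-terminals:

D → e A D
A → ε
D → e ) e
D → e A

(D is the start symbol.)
{ 'A' }

A non-terminal is nullable if it can derive ε (the empty string): either it has an ε-production, or it has a production whose right-hand side consists entirely of nullable non-terminals.

ε-productions: A → ε
So A is immediately nullable.
No further non-terminal can be added: every production for the remaining non-terminals contains a terminal or a non-nullable non-terminal.
Nullable = { 'A' }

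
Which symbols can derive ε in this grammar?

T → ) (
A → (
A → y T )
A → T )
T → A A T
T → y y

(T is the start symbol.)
There are no ε-productions, so no non-terminal can derive ε.
No non-terminals are nullable.

Answer: None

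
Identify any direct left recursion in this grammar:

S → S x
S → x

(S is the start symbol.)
S → S x: LEFT RECURSIVE (starts with S)
S → x: starts with x

The grammar has direct left recursion on: S.

Answer: Yes, S is left-recursive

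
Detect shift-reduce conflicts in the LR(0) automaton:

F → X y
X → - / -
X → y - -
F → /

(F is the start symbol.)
A shift-reduce conflict occurs when an LR(0) state has both:
  - a complete (reduce) item [A → α .] (dot at the end), and
  - a shift item [B → β . c γ] (dot before a terminal).

Augment with F' → F and build the canonical LR(0) collection (I0 = CLOSURE({[F' → . F]}), then GOTO on every symbol after a dot until no new states appear). It has 11 states:
  I0: { [F → . /], [F → . X y], [F' → . F], [X → . - / -], [X → . y - -] }  — shift
  I1: { [X → - . / -] }  — shift
  I2: { [F → / .] }  — reduce
  I3: { [F' → F .] }  — accept
  I4: { [F → X . y] }  — shift
  I5: { [X → y . - -] }  — shift
  I6: { [X → y - . -] }  — shift
  I7: { [X → y - - .] }  — reduce
  I8: { [F → X y .] }  — reduce
  I9: { [X → - / . -] }  — shift
  I10: { [X → - / - .] }  — reduce

No state contains both a complete item and a shift item.

Answer: No shift-reduce conflicts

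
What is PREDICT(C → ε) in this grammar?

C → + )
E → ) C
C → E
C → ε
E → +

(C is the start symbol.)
PREDICT(C → ε) = (FIRST(RHS) \ {ε}) ∪ (FOLLOW(C) if ε ∈ FIRST(RHS), i.e. RHS ⇒* ε)
The right-hand side is ε (FIRST(ε) = { ε }), so the predict set is FOLLOW(C) = { $ }
PREDICT(C → ε) = { $ }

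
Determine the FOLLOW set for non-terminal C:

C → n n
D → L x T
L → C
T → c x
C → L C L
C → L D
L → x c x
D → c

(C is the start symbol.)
{ $, 'c', 'n', 'x' }

C is the start symbol, so $ ∈ FOLLOW(C).
In L → C: C is at the end, add FOLLOW(L)
In C → L C L: C is followed by L, add FIRST(L) \ {ε} = { 'n', 'x' }

The FOLLOW sets referred to above (computed the same way, to a fixed point):
  FOLLOW(L) = { $, 'c', 'n', 'x' }

Taking the union: FOLLOW(C) = { $, 'c', 'n', 'x' }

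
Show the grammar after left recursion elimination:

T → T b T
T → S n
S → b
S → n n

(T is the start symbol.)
T is directly left-recursive. The standard transformation for
  A → A α₁ | ... | A α_m | β₁ | ... | β_n
is
  A  → β₁ A' | ... | β_n A'
  A' → α₁ A' | ... | α_m A' | ε

T → S n becomes T → S n T'
T → T b T becomes T' → b T T'
Add T' → ε

Productions for other non-terminals are unchanged:
  S → b
  S → n n

Resulting grammar:
T → S n T'
T' → b T T'
T' → ε
S → b
S → n n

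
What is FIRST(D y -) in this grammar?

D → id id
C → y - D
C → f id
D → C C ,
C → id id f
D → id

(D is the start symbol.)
{ 'f', 'id', 'y' }

FIRST sets of the non-terminals involved (from the grammar, by fixed-point iteration):
  FIRST(D) = { 'f', 'id', 'y' }

To compute FIRST(D y -), process the symbols left to right:
Symbol D is a non-terminal. Add FIRST(D) \ {ε} = { 'f', 'id', 'y' }
D is not nullable (ε ∉ FIRST(D)), so stop here.
FIRST(D y -) = { 'f', 'id', 'y' }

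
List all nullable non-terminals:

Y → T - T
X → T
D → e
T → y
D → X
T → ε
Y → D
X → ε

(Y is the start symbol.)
{ 'D', 'T', 'X', 'Y' }

A non-terminal is nullable if it can derive ε (the empty string): either it has an ε-production, or it has a production whose right-hand side consists entirely of nullable non-terminals.

ε-productions: T → ε, X → ε
So T, X are immediately nullable.
D → X: every symbol on the right is nullable, so D is nullable too.
Y → D: every symbol on the right is nullable, so Y is nullable too.
Every non-terminal is now nullable.
Nullable = { 'D', 'T', 'X', 'Y' }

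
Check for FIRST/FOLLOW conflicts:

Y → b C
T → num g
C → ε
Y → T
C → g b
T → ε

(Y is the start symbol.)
A FIRST/FOLLOW conflict occurs when a non-terminal N has a nullable alternative N → β (β ⇒* ε) and another alternative N → α with FIRST(α) ∩ FOLLOW(N) ≠ ∅: on such a lookahead the parser cannot decide between expanding α and letting N vanish via β.

Nullable non-terminals: C, T, Y.
FIRST sets used below: FIRST(T) = { 'num', ε }

C: nullable alternative(s) C → ε; FOLLOW(C) = { $ }
  C → ε: FIRST \ {ε} = { } — this is the only nullable alternative, skip
  C → g b: FIRST \ {ε} = { 'g' } — disjoint from FOLLOW(C)

T: nullable alternative(s) T → ε; FOLLOW(T) = { $ }
  T → num g: FIRST \ {ε} = { 'num' } — disjoint from FOLLOW(T)
  T → ε: FIRST \ {ε} = { } — this is the only nullable alternative, skip

Y: nullable alternative(s) Y → T; FOLLOW(Y) = { $ }
  Y → b C: FIRST \ {ε} = { 'b' } — disjoint from FOLLOW(Y)
  Y → T: FIRST \ {ε} = { 'num' } — this is the only nullable alternative, skip

No FIRST/FOLLOW conflicts found.

Answer: No FIRST/FOLLOW conflicts.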